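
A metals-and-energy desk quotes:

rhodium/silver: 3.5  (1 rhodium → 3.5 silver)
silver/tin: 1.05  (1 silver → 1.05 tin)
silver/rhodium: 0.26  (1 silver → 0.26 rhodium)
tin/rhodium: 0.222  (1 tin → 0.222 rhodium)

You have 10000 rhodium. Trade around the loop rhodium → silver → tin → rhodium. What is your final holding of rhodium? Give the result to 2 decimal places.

8158.50

10000 rhodium × 3.5 = 35000 silver
35000 silver × 1.05 = 36750 tin
36750 tin × 0.222 = 8158.5 rhodium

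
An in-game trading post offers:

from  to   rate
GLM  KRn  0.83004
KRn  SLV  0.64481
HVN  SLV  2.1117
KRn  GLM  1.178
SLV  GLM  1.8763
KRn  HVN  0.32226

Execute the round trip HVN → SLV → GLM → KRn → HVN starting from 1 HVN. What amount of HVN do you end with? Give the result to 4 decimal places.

1.0598

1 HVN × 2.1117 = 2.1117 SLV
2.1117 SLV × 1.8763 = 3.96218271 GLM
3.96218271 GLM × 0.83004 = 3.2887701366084 KRn
3.2887701366084 KRn × 0.32226 = 1.059839064223422984 HVN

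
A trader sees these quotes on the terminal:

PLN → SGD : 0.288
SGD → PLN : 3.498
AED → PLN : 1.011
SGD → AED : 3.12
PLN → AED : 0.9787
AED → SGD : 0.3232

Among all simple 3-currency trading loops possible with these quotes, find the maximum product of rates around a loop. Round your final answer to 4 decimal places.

1.1065

SGD→PLN→AED→SGD: 3.498 × 0.9787 × 0.3232 = 1.10647
SGD→AED→PLN→SGD: 3.12 × 1.011 × 0.288 = 0.90844
Maximum is SGD→PLN→AED→SGD at 1.1065; arbitrage exists.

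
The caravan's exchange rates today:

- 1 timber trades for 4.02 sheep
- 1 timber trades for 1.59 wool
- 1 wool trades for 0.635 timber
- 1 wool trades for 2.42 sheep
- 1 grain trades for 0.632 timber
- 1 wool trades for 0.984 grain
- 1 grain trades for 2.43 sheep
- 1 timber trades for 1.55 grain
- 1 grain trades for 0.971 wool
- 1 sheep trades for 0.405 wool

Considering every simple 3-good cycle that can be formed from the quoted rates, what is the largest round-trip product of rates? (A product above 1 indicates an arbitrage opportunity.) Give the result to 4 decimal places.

sheep→wool→timber→sheep: 0.405 × 0.635 × 4.02 = 1.03384
grain→timber→wool→grain: 0.632 × 1.59 × 0.984 = 0.98880
sheep→wool→grain→sheep: 0.405 × 0.984 × 2.43 = 0.96840
grain→wool→timber→grain: 0.971 × 0.635 × 1.55 = 0.95571
Maximum is sheep→wool→timber→sheep at 1.0338; arbitrage exists.

1.0338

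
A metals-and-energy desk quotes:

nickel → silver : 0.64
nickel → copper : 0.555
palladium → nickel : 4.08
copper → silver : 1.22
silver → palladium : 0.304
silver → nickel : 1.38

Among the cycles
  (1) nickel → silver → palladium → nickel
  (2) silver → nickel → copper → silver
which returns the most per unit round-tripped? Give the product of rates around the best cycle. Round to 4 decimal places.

(1) 0.64 × 0.304 × 4.08 = 0.79380
(2) 1.38 × 0.555 × 1.22 = 0.93440
Highest is cycle (2) at 0.9344 (≤1, no arbitrage).

0.9344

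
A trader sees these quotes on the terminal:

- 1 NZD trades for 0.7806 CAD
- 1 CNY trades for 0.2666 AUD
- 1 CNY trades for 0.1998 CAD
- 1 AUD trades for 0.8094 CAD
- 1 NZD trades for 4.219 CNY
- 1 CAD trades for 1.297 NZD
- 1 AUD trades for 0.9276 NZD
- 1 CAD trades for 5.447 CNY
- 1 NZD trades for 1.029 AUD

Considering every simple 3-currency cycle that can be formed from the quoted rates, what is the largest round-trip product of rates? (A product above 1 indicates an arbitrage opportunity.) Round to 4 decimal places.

CAD→CNY→AUD→CAD: 5.447 × 0.2666 × 0.8094 = 1.17539
CAD→NZD→CNY→CAD: 1.297 × 4.219 × 0.1998 = 1.09331
CAD→NZD→AUD→CAD: 1.297 × 1.029 × 0.8094 = 1.08024
CNY→AUD→NZD→CNY: 0.2666 × 0.9276 × 4.219 = 1.04335
Maximum is CAD→CNY→AUD→CAD at 1.1754; arbitrage exists.

1.1754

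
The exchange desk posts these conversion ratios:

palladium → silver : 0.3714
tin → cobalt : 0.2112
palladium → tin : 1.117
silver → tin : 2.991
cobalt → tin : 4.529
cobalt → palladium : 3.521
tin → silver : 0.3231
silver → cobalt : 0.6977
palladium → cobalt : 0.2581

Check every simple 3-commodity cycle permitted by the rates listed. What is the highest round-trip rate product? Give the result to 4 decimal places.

1.0210

cobalt→tin→silver→cobalt: 4.529 × 0.3231 × 0.6977 = 1.02096
cobalt→palladium→silver→cobalt: 3.521 × 0.3714 × 0.6977 = 0.91238
cobalt→palladium→tin→cobalt: 3.521 × 1.117 × 0.2112 = 0.83064
Maximum is cobalt→tin→silver→cobalt at 1.0210; arbitrage exists.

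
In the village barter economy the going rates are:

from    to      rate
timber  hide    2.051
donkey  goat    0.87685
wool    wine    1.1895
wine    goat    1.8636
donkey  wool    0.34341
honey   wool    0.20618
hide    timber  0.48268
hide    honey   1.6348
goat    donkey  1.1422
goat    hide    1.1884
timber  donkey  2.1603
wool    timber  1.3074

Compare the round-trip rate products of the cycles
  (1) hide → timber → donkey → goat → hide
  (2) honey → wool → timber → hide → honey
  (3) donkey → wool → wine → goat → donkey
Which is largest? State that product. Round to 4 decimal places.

(1) 0.48268 × 2.1603 × 0.87685 × 1.1884 = 1.08658
(2) 0.20618 × 1.3074 × 2.051 × 1.6348 = 0.90383
(3) 0.34341 × 1.1895 × 1.8636 × 1.1422 = 0.86951
Highest is cycle (1) at 1.0866 (>1, arbitrage).

1.0866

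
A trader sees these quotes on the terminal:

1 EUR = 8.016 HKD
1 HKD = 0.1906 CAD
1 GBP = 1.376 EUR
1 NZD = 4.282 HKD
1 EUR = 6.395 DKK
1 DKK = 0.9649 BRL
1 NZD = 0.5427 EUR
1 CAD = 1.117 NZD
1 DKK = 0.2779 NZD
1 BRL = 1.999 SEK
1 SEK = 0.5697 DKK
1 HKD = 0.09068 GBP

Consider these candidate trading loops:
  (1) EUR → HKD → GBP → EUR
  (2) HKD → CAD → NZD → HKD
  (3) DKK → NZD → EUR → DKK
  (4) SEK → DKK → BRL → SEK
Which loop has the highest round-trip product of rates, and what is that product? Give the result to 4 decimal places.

(1) 8.016 × 0.09068 × 1.376 = 1.00020
(2) 0.1906 × 1.117 × 4.282 = 0.91164
(3) 0.2779 × 0.5427 × 6.395 = 0.96447
(4) 0.5697 × 0.9649 × 1.999 = 1.09886
Highest is cycle (4) at 1.0989 (>1, arbitrage).

1.0989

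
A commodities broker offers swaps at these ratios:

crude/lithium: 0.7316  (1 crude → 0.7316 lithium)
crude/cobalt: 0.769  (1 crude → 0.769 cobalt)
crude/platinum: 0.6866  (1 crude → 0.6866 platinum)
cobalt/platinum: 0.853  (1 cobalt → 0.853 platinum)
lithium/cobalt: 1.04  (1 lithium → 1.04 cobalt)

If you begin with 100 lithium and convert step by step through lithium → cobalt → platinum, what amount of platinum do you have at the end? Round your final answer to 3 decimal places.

88.712

100 lithium × 1.04 = 104 cobalt
104 cobalt × 0.853 = 88.712 platinum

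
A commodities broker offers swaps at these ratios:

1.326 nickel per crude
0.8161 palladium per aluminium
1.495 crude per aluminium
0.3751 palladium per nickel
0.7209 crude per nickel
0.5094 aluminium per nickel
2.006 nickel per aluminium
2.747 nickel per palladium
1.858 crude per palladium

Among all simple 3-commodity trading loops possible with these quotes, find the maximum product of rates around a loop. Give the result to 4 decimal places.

1.1420

nickel→aluminium→palladium→nickel: 0.5094 × 0.8161 × 2.747 = 1.14199
nickel→aluminium→crude→nickel: 0.5094 × 1.495 × 1.326 = 1.00982
nickel→palladium→crude→nickel: 0.3751 × 1.858 × 1.326 = 0.92414
Maximum is nickel→aluminium→palladium→nickel at 1.1420; arbitrage exists.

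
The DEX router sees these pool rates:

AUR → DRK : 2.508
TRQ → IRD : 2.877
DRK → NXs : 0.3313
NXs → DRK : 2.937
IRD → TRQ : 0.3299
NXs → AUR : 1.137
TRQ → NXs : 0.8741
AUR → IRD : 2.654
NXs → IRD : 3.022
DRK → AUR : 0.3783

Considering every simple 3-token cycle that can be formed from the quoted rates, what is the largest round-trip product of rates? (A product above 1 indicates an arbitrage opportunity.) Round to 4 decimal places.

AUR→DRK→NXs→AUR: 2.508 × 0.3313 × 1.137 = 0.94473
TRQ→NXs→IRD→TRQ: 0.8741 × 3.022 × 0.3299 = 0.87144
Maximum is AUR→DRK→NXs→AUR at 0.9447; no arbitrage — every cycle loses value.

0.9447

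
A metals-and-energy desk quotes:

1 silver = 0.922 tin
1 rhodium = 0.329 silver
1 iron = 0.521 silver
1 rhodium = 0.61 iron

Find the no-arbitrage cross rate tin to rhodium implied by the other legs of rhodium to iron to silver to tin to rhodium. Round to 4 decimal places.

Known legs of the cycle: 0.61 × 0.521 × 0.922 = 0.29302082
For no arbitrage the full-cycle product must be 1, so the missing rate is 1 / 0.29302082 ≈ 3.412727.

3.4127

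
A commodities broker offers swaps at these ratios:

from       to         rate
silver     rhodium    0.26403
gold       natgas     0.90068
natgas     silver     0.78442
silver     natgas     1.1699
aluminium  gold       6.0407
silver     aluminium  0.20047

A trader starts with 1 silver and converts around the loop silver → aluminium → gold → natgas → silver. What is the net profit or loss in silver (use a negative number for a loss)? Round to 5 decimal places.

-0.14443

1 silver × 0.20047 = 0.20047 aluminium
0.20047 aluminium × 6.0407 = 1.210979129 gold
1.210979129 gold × 0.90068 = 1.09070468190772 natgas
1.09070468190772 natgas × 0.78442 = 0.8555705665820537224 silver
Net change: 0.8555705665820537224 − 1 = -0.1444294334179462776 silver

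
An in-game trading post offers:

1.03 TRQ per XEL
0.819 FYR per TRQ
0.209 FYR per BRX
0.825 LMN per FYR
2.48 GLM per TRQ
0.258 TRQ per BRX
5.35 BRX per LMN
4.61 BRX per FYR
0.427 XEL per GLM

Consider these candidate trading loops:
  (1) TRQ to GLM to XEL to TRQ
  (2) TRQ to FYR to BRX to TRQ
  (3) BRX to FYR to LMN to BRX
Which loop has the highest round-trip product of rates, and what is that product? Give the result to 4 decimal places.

1.0907

(1) 2.48 × 0.427 × 1.03 = 1.09073
(2) 0.819 × 4.61 × 0.258 = 0.97410
(3) 0.209 × 0.825 × 5.35 = 0.92247
Highest is cycle (1) at 1.0907 (>1, arbitrage).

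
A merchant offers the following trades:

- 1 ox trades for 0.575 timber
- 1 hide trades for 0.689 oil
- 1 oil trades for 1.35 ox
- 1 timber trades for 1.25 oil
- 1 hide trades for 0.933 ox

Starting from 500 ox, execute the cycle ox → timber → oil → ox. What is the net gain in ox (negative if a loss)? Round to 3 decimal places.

500 ox × 0.575 = 287.5 timber
287.5 timber × 1.25 = 359.375 oil
359.375 oil × 1.35 = 485.15625 ox
Net change: 485.15625 − 500 = -14.84375 ox

-14.844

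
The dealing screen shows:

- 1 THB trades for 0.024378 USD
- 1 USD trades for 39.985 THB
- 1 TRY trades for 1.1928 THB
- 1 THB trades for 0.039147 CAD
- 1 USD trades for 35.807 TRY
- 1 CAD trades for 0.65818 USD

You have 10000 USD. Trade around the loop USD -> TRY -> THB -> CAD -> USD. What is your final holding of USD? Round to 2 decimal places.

10000 USD × 35.807 = 358070 TRY
358070 TRY × 1.1928 = 427105.896 THB
427105.896 THB × 0.039147 = 16719.914510712 CAD
16719.914510712 CAD × 0.65818 = 11004.71333266042416 USD

11004.71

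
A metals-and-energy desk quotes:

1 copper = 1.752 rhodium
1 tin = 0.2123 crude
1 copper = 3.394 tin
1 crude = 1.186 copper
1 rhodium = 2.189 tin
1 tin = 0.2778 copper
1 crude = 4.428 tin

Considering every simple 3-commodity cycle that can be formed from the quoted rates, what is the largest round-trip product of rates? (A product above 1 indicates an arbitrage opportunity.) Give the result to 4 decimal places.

1.0654

copper→rhodium→tin→copper: 1.752 × 2.189 × 0.2778 = 1.06540
crude→copper→tin→crude: 1.186 × 3.394 × 0.2123 = 0.85457
Maximum is copper→rhodium→tin→copper at 1.0654; arbitrage exists.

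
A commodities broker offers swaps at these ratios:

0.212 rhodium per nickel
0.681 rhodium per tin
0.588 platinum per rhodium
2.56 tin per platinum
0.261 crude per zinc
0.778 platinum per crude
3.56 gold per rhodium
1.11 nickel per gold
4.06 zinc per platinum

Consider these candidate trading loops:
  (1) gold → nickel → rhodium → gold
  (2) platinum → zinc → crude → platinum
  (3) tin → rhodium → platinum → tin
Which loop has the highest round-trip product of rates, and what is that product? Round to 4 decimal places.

1.0251

(1) 1.11 × 0.212 × 3.56 = 0.83774
(2) 4.06 × 0.261 × 0.778 = 0.82442
(3) 0.681 × 0.588 × 2.56 = 1.02510
Highest is cycle (3) at 1.0251 (>1, arbitrage).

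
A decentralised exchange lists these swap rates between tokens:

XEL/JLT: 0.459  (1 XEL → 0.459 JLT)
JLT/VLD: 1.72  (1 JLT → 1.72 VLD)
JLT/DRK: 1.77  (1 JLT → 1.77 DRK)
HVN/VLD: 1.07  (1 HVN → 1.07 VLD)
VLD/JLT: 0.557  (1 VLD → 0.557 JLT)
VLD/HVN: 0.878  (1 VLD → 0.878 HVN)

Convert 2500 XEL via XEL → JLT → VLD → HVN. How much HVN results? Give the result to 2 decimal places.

1732.91

2500 XEL × 0.459 = 1147.5 JLT
1147.5 JLT × 1.72 = 1973.7 VLD
1973.7 VLD × 0.878 = 1732.9086 HVN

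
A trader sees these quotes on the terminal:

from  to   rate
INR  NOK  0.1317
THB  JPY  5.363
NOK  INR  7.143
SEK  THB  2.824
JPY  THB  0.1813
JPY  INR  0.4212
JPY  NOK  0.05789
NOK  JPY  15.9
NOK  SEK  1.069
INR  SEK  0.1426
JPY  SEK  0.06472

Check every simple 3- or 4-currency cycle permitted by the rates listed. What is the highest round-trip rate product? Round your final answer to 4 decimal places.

JPY→SEK→THB→JPY: 0.06472 × 2.824 × 5.363 = 0.98019
JPY→NOK→SEK→THB→JPY: 0.05789 × 1.069 × 2.824 × 5.363 = 0.93725
JPY→INR→SEK→THB→JPY: 0.4212 × 0.1426 × 2.824 × 5.363 = 0.90966
JPY→INR→NOK→JPY: 0.4212 × 0.1317 × 15.9 = 0.88201
Maximum is JPY→SEK→THB→JPY at 0.9802; no arbitrage — every cycle loses value.

0.9802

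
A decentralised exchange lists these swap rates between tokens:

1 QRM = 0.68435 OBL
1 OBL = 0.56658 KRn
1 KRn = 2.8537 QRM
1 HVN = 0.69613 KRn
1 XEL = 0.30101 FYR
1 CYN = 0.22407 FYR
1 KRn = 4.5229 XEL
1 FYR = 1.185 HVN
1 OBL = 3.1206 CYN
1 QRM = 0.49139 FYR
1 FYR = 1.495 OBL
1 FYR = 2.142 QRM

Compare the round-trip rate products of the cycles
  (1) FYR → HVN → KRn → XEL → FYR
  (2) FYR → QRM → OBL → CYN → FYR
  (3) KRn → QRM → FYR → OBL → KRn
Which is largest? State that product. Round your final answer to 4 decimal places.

1.1878

(1) 1.185 × 0.69613 × 4.5229 × 0.30101 = 1.12307
(2) 2.142 × 0.68435 × 3.1206 × 0.22407 = 1.02499
(3) 2.8537 × 0.49139 × 1.495 × 0.56658 = 1.18778
Highest is cycle (3) at 1.1878 (>1, arbitrage).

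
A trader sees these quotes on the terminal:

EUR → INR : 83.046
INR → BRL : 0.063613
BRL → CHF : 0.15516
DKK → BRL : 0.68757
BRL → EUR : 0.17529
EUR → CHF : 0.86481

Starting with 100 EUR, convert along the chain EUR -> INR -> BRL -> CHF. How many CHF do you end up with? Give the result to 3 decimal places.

81.968

100 EUR × 83.046 = 8304.6 INR
8304.6 INR × 0.063613 = 528.2805198 BRL
528.2805198 BRL × 0.15516 = 81.968005452168 CHF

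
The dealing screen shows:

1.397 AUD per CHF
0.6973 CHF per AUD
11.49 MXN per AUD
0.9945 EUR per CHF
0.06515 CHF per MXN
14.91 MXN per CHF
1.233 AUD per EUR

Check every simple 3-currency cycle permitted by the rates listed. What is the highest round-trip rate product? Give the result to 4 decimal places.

1.0458

MXN→CHF→AUD→MXN: 0.06515 × 1.397 × 11.49 = 1.04576
EUR→AUD→CHF→EUR: 1.233 × 0.6973 × 0.9945 = 0.85504
Maximum is MXN→CHF→AUD→MXN at 1.0458; arbitrage exists.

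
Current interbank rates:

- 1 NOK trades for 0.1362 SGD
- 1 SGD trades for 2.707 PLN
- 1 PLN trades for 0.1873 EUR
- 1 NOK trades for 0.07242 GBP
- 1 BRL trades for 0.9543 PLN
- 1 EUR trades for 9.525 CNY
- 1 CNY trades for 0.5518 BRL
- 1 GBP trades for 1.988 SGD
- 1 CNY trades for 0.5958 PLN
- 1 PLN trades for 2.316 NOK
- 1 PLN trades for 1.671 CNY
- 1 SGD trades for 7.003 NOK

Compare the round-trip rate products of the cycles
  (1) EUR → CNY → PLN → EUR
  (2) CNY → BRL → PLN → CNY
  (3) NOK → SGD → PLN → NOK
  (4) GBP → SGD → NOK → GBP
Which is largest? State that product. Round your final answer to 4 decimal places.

(1) 9.525 × 0.5958 × 0.1873 = 1.06293
(2) 0.5518 × 0.9543 × 1.671 = 0.87992
(3) 0.1362 × 2.707 × 2.316 = 0.85389
(4) 1.988 × 7.003 × 0.07242 = 1.00823
Highest is cycle (1) at 1.0629 (>1, arbitrage).

1.0629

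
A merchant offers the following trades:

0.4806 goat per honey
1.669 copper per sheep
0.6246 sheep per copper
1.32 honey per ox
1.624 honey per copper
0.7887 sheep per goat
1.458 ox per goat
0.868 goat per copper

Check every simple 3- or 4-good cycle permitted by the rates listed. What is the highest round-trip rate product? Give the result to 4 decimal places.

1.1426

goat→sheep→copper→goat: 0.7887 × 1.669 × 0.868 = 1.14258
goat→sheep→copper→honey→goat: 0.7887 × 1.669 × 1.624 × 0.4806 = 1.02740
goat→ox→honey→goat: 1.458 × 1.32 × 0.4806 = 0.92494
Maximum is goat→sheep→copper→goat at 1.1426; arbitrage exists.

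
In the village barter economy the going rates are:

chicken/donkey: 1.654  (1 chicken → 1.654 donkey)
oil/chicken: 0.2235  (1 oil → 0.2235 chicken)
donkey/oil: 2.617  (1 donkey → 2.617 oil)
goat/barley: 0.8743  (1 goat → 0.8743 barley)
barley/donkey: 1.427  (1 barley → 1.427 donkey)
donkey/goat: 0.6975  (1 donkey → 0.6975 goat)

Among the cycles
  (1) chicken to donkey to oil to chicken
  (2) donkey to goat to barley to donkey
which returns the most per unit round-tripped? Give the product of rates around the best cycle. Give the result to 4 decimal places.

(1) 1.654 × 2.617 × 0.2235 = 0.96742
(2) 0.6975 × 0.8743 × 1.427 = 0.87022
Highest is cycle (1) at 0.9674 (≤1, no arbitrage).

0.9674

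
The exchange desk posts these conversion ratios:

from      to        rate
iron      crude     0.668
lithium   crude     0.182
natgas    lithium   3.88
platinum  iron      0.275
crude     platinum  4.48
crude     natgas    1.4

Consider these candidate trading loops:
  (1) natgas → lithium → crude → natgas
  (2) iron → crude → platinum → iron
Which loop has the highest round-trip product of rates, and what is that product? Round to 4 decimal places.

0.9886

(1) 3.88 × 0.182 × 1.4 = 0.98862
(2) 0.668 × 4.48 × 0.275 = 0.82298
Highest is cycle (1) at 0.9886 (≤1, no arbitrage).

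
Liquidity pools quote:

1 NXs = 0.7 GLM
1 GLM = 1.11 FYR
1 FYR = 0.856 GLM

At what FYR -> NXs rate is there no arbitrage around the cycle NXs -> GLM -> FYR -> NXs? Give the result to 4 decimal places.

1.2870

Known legs of the cycle: 0.7 × 1.11 = 0.777
For no arbitrage the full-cycle product must be 1, so the missing rate is 1 / 0.777 ≈ 1.287001.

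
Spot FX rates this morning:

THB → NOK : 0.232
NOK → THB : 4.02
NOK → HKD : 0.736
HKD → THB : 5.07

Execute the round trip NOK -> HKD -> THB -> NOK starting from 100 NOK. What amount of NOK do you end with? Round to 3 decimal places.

86.571

100 NOK × 0.736 = 73.6 HKD
73.6 HKD × 5.07 = 373.152 THB
373.152 THB × 0.232 = 86.571264 NOK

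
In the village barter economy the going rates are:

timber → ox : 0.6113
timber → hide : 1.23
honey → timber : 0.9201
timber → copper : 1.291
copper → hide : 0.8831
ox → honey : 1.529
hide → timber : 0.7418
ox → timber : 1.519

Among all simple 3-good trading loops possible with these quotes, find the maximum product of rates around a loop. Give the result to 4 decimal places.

ox→honey→timber→ox: 1.529 × 0.9201 × 0.6113 = 0.86000
hide→timber→copper→hide: 0.7418 × 1.291 × 0.8831 = 0.84571
Maximum is ox→honey→timber→ox at 0.8600; no arbitrage — every cycle loses value.

0.8600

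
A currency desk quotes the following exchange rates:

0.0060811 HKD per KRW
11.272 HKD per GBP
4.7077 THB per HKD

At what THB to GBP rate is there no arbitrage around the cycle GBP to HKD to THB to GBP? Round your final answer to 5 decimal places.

Known legs of the cycle: 11.272 × 4.7077 = 53.0651944
For no arbitrage the full-cycle product must be 1, so the missing rate is 1 / 53.0651944 ≈ 0.0188447.

0.01884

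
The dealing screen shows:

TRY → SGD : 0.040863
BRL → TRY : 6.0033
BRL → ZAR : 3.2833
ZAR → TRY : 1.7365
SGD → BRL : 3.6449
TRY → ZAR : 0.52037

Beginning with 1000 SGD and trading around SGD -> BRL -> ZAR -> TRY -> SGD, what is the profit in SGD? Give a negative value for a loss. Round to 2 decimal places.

-150.82

1000 SGD × 3.6449 = 3644.9 BRL
3644.9 BRL × 3.2833 = 11967.30017 ZAR
11967.30017 ZAR × 1.7365 = 20781.216745205 TRY
20781.216745205 TRY × 0.040863 = 849.182859859311915 SGD
Net change: 849.182859859311915 − 1000 = -150.817140140688085 SGD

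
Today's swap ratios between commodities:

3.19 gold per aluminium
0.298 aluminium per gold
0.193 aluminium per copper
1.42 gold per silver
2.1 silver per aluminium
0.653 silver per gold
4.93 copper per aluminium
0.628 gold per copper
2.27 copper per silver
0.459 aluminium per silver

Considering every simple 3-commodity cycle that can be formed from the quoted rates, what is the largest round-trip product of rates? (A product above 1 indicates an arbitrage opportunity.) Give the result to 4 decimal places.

silver→aluminium→gold→silver: 0.459 × 3.19 × 0.653 = 0.95613
silver→copper→gold→silver: 2.27 × 0.628 × 0.653 = 0.93089
gold→aluminium→copper→gold: 0.298 × 4.93 × 0.628 = 0.92262
silver→copper→aluminium→silver: 2.27 × 0.193 × 2.1 = 0.92003
silver→gold→aluminium→silver: 1.42 × 0.298 × 2.1 = 0.88864
Maximum is silver→aluminium→gold→silver at 0.9561; no arbitrage — every cycle loses value.

0.9561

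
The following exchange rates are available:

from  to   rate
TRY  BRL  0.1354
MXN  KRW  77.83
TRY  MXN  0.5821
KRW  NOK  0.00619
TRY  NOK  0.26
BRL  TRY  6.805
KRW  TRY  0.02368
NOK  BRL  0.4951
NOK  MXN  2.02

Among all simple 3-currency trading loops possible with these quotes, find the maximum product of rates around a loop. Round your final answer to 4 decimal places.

1.0728

TRY→MXN→KRW→TRY: 0.5821 × 77.83 × 0.02368 = 1.07282
KRW→NOK→MXN→KRW: 0.00619 × 2.02 × 77.83 = 0.97317
TRY→NOK→BRL→TRY: 0.26 × 0.4951 × 6.805 = 0.87598
Maximum is TRY→MXN→KRW→TRY at 1.0728; arbitrage exists.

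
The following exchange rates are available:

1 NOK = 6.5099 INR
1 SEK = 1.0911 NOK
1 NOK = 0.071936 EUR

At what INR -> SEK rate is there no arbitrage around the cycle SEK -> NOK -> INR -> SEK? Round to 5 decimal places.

0.14079

Known legs of the cycle: 1.0911 × 6.5099 = 7.10295189
For no arbitrage the full-cycle product must be 1, so the missing rate is 1 / 7.10295189 ≈ 0.1407865.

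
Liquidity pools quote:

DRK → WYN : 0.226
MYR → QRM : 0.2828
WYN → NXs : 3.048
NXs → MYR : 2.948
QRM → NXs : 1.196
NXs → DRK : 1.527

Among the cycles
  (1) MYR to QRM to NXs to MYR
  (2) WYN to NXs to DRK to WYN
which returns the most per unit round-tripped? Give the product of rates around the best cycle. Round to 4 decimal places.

1.0519

(1) 0.2828 × 1.196 × 2.948 = 0.99710
(2) 3.048 × 1.527 × 0.226 = 1.05187
Highest is cycle (2) at 1.0519 (>1, arbitrage).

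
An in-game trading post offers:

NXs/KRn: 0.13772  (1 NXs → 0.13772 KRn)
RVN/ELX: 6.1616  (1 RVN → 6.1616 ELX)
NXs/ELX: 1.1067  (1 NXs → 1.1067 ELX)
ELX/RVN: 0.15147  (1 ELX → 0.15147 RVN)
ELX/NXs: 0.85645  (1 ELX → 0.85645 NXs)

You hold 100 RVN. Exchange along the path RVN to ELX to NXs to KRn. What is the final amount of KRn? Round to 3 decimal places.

72.676

100 RVN × 6.1616 = 616.16 ELX
616.16 ELX × 0.85645 = 527.710232 NXs
527.710232 NXs × 0.13772 = 72.67625315104 KRn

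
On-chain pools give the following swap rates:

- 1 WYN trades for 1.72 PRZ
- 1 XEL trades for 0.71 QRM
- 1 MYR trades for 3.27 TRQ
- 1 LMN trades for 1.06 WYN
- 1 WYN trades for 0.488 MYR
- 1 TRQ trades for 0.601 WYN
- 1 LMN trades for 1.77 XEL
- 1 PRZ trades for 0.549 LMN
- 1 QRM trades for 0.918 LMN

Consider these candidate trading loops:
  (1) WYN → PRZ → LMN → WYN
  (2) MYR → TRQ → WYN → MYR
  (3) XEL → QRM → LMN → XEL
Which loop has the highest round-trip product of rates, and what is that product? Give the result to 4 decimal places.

1.1537

(1) 1.72 × 0.549 × 1.06 = 1.00094
(2) 3.27 × 0.601 × 0.488 = 0.95905
(3) 0.71 × 0.918 × 1.77 = 1.15365
Highest is cycle (3) at 1.1537 (>1, arbitrage).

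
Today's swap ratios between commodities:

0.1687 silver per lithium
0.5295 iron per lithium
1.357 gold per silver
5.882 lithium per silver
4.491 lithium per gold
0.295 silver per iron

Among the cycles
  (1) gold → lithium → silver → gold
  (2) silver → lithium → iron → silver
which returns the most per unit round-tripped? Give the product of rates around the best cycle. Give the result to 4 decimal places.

(1) 4.491 × 0.1687 × 1.357 = 1.02811
(2) 5.882 × 0.5295 × 0.295 = 0.91878
Highest is cycle (1) at 1.0281 (>1, arbitrage).

1.0281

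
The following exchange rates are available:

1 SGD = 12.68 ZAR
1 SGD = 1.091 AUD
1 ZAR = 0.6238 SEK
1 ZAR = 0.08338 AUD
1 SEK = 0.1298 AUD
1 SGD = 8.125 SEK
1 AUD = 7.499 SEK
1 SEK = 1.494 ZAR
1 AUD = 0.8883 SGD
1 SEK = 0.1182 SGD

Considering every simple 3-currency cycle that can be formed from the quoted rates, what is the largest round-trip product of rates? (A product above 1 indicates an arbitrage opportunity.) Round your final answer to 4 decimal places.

0.9670

SGD→AUD→SEK→SGD: 1.091 × 7.499 × 0.1182 = 0.96704
ZAR→AUD→SGD→ZAR: 0.08338 × 0.8883 × 12.68 = 0.93916
SGD→SEK→AUD→SGD: 8.125 × 0.1298 × 0.8883 = 0.93682
ZAR→SEK→SGD→ZAR: 0.6238 × 0.1182 × 12.68 = 0.93494
ZAR→AUD→SEK→ZAR: 0.08338 × 7.499 × 1.494 = 0.93415
Maximum is SGD→AUD→SEK→SGD at 0.9670; no arbitrage — every cycle loses value.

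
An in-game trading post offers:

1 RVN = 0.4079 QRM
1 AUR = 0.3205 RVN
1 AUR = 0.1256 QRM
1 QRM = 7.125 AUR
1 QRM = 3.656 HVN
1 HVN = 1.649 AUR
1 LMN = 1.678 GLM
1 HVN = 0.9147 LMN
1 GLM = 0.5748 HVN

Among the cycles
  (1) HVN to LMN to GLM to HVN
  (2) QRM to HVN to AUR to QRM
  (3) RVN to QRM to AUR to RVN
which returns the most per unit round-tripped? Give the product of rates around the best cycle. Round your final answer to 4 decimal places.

0.9315

(1) 0.9147 × 1.678 × 0.5748 = 0.88224
(2) 3.656 × 1.649 × 0.1256 = 0.75721
(3) 0.4079 × 7.125 × 0.3205 = 0.93147
Highest is cycle (3) at 0.9315 (≤1, no arbitrage).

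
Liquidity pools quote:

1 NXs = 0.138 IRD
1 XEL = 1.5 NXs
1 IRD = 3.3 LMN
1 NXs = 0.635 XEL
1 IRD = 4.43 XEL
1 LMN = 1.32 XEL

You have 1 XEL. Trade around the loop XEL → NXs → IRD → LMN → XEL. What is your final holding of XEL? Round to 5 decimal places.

1 XEL × 1.5 = 1.5 NXs
1.5 NXs × 0.138 = 0.207 IRD
0.207 IRD × 3.3 = 0.6831 LMN
0.6831 LMN × 1.32 = 0.901692 XEL

0.90169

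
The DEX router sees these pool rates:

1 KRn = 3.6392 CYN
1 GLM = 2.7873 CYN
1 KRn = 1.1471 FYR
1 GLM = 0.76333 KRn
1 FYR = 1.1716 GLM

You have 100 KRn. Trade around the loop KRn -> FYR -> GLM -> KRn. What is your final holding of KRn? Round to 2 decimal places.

100 KRn × 1.1471 = 114.71 FYR
114.71 FYR × 1.1716 = 134.394236 GLM
134.394236 GLM × 0.76333 = 102.58715216588 KRn

102.59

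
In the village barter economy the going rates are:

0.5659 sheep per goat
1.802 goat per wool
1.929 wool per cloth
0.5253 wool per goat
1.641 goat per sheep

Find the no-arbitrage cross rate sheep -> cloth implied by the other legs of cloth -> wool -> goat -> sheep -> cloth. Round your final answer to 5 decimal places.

0.50836

Known legs of the cycle: 1.929 × 1.802 × 0.5659 = 1.9671012222
For no arbitrage the full-cycle product must be 1, so the missing rate is 1 / 1.9671012222 ≈ 0.5083622.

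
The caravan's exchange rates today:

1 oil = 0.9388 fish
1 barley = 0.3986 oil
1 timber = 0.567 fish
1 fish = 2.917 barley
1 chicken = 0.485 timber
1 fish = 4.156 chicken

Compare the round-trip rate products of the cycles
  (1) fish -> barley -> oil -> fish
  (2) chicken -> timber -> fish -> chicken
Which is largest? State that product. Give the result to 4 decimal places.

1.1429

(1) 2.917 × 0.3986 × 0.9388 = 1.09156
(2) 0.485 × 0.567 × 4.156 = 1.14288
Highest is cycle (2) at 1.1429 (>1, arbitrage).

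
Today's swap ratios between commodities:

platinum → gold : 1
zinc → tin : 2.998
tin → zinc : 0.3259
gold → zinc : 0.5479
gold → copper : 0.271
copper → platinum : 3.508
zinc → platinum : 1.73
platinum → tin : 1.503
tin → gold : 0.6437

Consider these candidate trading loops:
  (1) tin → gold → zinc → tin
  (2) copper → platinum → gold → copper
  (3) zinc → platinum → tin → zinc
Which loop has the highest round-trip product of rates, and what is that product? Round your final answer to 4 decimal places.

(1) 0.6437 × 0.5479 × 2.998 = 1.05734
(2) 3.508 × 1 × 0.271 = 0.95067
(3) 1.73 × 1.503 × 0.3259 = 0.84740
Highest is cycle (1) at 1.0573 (>1, arbitrage).

1.0573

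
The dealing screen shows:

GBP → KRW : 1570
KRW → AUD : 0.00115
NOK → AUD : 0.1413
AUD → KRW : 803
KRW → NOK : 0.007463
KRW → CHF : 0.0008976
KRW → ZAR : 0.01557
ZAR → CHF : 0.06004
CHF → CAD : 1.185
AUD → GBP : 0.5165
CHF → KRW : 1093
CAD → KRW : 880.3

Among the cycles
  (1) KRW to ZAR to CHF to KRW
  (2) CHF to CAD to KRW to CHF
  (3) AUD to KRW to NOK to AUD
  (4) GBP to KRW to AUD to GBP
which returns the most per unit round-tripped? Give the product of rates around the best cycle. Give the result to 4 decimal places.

(1) 0.01557 × 0.06004 × 1093 = 1.02176
(2) 1.185 × 880.3 × 0.0008976 = 0.93634
(3) 803 × 0.007463 × 0.1413 = 0.84678
(4) 1570 × 0.00115 × 0.5165 = 0.93254
Highest is cycle (1) at 1.0218 (>1, arbitrage).

1.0218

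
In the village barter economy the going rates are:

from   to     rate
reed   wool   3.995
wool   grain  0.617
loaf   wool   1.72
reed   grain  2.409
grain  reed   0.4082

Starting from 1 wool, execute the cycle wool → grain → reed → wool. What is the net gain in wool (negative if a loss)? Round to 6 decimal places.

1 wool × 0.617 = 0.617 grain
0.617 grain × 0.4082 = 0.2518594 reed
0.2518594 reed × 3.995 = 1.006178303 wool
Net change: 1.006178303 − 1 = 0.006178303 wool

0.006178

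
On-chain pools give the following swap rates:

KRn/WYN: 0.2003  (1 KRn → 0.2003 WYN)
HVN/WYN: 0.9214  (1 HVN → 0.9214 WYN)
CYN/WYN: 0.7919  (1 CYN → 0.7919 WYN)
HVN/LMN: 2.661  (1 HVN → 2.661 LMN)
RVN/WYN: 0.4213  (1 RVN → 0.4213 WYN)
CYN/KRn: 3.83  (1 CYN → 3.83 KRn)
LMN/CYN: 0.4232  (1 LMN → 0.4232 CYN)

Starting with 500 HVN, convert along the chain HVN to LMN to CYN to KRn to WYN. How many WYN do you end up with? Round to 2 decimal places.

500 HVN × 2.661 = 1330.5 LMN
1330.5 LMN × 0.4232 = 563.0676 CYN
563.0676 CYN × 3.83 = 2156.548908 KRn
2156.548908 KRn × 0.2003 = 431.9567462724 WYN

431.96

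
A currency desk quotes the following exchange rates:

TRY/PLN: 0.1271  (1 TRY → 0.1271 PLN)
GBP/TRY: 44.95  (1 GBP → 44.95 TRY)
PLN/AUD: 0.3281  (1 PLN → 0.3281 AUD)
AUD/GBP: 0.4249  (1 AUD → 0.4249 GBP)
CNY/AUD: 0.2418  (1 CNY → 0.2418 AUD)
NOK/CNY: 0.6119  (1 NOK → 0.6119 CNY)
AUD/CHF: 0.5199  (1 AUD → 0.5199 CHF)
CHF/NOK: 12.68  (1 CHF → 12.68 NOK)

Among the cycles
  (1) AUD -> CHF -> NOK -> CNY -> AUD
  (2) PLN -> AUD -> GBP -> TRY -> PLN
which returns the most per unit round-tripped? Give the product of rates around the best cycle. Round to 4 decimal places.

0.9754

(1) 0.5199 × 12.68 × 0.6119 × 0.2418 = 0.97538
(2) 0.3281 × 0.4249 × 44.95 × 0.1271 = 0.79647
Highest is cycle (1) at 0.9754 (≤1, no arbitrage).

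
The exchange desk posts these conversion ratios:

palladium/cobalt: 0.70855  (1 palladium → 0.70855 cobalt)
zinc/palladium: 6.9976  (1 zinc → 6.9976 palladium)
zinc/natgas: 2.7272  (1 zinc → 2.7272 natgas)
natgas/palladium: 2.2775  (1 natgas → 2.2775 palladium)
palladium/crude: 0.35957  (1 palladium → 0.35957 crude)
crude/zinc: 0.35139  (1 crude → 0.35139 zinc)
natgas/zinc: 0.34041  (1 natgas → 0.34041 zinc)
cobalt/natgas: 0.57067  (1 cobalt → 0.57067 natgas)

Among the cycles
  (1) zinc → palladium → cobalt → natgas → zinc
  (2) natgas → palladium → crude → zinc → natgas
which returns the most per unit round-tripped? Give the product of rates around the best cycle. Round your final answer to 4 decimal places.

0.9632

(1) 6.9976 × 0.70855 × 0.57067 × 0.34041 = 0.96318
(2) 2.2775 × 0.35957 × 0.35139 × 2.7272 = 0.78478
Highest is cycle (1) at 0.9632 (≤1, no arbitrage).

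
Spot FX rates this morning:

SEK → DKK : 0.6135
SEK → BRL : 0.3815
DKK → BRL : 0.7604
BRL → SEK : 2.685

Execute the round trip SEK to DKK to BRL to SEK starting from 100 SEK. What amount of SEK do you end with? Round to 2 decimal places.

100 SEK × 0.6135 = 61.35 DKK
61.35 DKK × 0.7604 = 46.65054 BRL
46.65054 BRL × 2.685 = 125.2566999 SEK

125.26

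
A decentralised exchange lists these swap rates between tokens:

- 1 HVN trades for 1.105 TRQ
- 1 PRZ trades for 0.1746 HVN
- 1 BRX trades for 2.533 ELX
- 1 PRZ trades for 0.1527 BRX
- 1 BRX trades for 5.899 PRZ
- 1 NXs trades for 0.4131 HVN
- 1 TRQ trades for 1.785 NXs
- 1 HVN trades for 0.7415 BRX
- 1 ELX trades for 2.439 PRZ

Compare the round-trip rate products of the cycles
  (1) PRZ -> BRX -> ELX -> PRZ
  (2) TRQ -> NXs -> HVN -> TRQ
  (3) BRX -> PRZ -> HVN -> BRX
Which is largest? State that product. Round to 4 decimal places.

(1) 0.1527 × 2.533 × 2.439 = 0.94338
(2) 1.785 × 0.4131 × 1.105 = 0.81481
(3) 5.899 × 0.1746 × 0.7415 = 0.76372
Highest is cycle (1) at 0.9434 (≤1, no arbitrage).

0.9434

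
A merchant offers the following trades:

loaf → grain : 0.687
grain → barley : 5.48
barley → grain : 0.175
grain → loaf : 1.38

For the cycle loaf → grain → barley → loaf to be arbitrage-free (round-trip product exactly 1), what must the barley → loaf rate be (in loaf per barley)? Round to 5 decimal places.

Known legs of the cycle: 0.687 × 5.48 = 3.76476
For no arbitrage the full-cycle product must be 1, so the missing rate is 1 / 3.76476 ≈ 0.2656212.

0.26562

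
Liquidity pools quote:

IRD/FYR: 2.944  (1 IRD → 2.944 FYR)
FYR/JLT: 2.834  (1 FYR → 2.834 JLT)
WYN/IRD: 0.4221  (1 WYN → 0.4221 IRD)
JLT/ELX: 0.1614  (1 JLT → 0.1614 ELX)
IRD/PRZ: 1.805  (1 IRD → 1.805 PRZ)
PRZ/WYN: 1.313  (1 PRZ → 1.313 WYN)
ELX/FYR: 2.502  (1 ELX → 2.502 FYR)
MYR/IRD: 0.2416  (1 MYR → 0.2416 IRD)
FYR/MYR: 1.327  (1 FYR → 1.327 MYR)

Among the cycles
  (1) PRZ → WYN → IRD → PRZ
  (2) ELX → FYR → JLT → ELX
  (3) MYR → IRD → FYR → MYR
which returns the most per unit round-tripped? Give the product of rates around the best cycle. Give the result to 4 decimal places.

(1) 1.313 × 0.4221 × 1.805 = 1.00036
(2) 2.502 × 2.834 × 0.1614 = 1.14443
(3) 0.2416 × 2.944 × 1.327 = 0.94386
Highest is cycle (2) at 1.1444 (>1, arbitrage).

1.1444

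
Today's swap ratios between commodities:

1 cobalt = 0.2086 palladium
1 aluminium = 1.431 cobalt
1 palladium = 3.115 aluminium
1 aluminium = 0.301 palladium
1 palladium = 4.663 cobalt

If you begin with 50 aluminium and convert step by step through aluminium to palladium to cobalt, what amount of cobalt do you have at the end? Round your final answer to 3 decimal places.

70.178

50 aluminium × 0.301 = 15.05 palladium
15.05 palladium × 4.663 = 70.17815 cobalt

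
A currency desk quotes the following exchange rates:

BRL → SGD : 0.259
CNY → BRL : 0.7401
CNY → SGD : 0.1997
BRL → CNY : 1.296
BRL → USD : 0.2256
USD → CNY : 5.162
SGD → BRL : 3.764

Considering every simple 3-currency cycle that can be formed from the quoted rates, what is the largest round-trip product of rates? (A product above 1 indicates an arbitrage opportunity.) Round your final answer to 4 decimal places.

0.9742

CNY→SGD→BRL→CNY: 0.1997 × 3.764 × 1.296 = 0.97417
CNY→BRL→USD→CNY: 0.7401 × 0.2256 × 5.162 = 0.86188
Maximum is CNY→SGD→BRL→CNY at 0.9742; no arbitrage — every cycle loses value.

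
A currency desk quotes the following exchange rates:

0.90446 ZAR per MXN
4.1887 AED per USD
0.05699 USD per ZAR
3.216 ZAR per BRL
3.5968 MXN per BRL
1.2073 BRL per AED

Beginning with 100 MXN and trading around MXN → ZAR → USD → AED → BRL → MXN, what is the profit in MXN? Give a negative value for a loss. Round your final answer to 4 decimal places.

100 MXN × 0.90446 = 90.446 ZAR
90.446 ZAR × 0.05699 = 5.15451754 USD
5.15451754 USD × 4.1887 = 21.590727619798 AED
21.590727619798 AED × 1.2073 = 26.0664854553821254 BRL
26.0664854553821254 BRL × 3.5968 = 93.75593488591842863872 MXN
Net change: 93.75593488591842863872 − 100 = -6.24406511408157136128 MXN

-6.2441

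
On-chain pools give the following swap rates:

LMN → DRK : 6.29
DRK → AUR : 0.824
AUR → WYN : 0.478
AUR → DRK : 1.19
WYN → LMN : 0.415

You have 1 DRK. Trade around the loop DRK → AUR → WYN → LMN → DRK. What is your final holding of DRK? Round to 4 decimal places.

1.0281

1 DRK × 0.824 = 0.824 AUR
0.824 AUR × 0.478 = 0.393872 WYN
0.393872 WYN × 0.415 = 0.16345688 LMN
0.16345688 LMN × 6.29 = 1.0281437752 DRK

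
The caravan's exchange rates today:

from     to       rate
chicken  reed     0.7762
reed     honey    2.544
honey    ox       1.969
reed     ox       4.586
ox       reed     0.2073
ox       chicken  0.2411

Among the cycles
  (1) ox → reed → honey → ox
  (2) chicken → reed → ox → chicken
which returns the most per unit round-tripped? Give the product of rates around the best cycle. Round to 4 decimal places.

1.0384

(1) 0.2073 × 2.544 × 1.969 = 1.03839
(2) 0.7762 × 4.586 × 0.2411 = 0.85823
Highest is cycle (1) at 1.0384 (>1, arbitrage).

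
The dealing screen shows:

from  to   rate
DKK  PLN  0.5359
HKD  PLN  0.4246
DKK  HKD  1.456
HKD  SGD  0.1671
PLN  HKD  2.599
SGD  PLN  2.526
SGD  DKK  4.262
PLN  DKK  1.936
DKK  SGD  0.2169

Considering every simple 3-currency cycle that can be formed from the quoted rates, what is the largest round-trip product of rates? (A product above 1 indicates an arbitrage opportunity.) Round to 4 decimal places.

PLN→DKK→HKD→PLN: 1.936 × 1.456 × 0.4246 = 1.19687
PLN→HKD→SGD→PLN: 2.599 × 0.1671 × 2.526 = 1.09702
PLN→DKK→SGD→PLN: 1.936 × 0.2169 × 2.526 = 1.06071
HKD→SGD→DKK→HKD: 0.1671 × 4.262 × 1.456 = 1.03693
Maximum is PLN→DKK→HKD→PLN at 1.1969; arbitrage exists.

1.1969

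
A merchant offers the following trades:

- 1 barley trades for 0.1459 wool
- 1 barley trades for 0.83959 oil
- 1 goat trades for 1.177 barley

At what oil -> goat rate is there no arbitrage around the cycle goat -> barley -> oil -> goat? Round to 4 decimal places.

Known legs of the cycle: 1.177 × 0.83959 = 0.98819743
For no arbitrage the full-cycle product must be 1, so the missing rate is 1 / 0.98819743 ≈ 1.011944.

1.0119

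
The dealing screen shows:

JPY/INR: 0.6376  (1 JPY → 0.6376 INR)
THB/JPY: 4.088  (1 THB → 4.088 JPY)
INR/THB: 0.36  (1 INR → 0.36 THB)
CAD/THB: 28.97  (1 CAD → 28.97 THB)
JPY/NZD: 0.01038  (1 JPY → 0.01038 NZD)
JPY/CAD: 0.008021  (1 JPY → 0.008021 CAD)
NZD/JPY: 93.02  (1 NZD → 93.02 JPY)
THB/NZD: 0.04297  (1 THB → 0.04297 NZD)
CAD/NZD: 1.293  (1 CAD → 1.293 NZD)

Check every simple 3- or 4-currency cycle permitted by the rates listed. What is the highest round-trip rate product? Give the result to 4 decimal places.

NZD→JPY→CAD→NZD: 93.02 × 0.008021 × 1.293 = 0.96472
THB→JPY→CAD→THB: 4.088 × 0.008021 × 28.97 = 0.94992
THB→JPY→INR→THB: 4.088 × 0.6376 × 0.36 = 0.93834
THB→NZD→JPY→CAD→THB: 0.04297 × 93.02 × 0.008021 × 28.97 = 0.92879
THB→NZD→JPY→INR→THB: 0.04297 × 93.02 × 0.6376 × 0.36 = 0.91747
Maximum is NZD→JPY→CAD→NZD at 0.9647; no arbitrage — every cycle loses value.

0.9647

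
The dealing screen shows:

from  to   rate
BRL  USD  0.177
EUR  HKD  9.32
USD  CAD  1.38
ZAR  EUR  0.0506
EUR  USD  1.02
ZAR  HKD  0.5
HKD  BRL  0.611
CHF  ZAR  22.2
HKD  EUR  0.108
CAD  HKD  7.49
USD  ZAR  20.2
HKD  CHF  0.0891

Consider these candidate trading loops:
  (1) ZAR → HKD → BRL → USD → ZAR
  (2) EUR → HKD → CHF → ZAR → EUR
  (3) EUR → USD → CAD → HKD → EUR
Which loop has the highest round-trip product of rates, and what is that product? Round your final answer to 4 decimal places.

1.1386

(1) 0.5 × 0.611 × 0.177 × 20.2 = 1.09228
(2) 9.32 × 0.0891 × 22.2 × 0.0506 = 0.93282
(3) 1.02 × 1.38 × 7.49 × 0.108 = 1.13864
Highest is cycle (3) at 1.1386 (>1, arbitrage).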